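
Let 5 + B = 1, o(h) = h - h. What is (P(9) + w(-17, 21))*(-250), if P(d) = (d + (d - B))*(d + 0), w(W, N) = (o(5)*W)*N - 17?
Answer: -45250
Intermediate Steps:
o(h) = 0
B = -4 (B = -5 + 1 = -4)
w(W, N) = -17 (w(W, N) = (0*W)*N - 17 = 0*N - 17 = 0 - 17 = -17)
P(d) = d*(4 + 2*d) (P(d) = (d + (d - 1*(-4)))*(d + 0) = (d + (d + 4))*d = (d + (4 + d))*d = (4 + 2*d)*d = d*(4 + 2*d))
(P(9) + w(-17, 21))*(-250) = (2*9*(2 + 9) - 17)*(-250) = (2*9*11 - 17)*(-250) = (198 - 17)*(-250) = 181*(-250) = -45250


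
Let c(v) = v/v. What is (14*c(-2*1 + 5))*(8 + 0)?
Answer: 112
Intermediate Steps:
c(v) = 1
(14*c(-2*1 + 5))*(8 + 0) = (14*1)*(8 + 0) = 14*8 = 112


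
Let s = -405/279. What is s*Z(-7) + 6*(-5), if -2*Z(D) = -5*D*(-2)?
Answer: -2505/31 ≈ -80.806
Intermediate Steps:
s = -45/31 (s = -405*1/279 = -45/31 ≈ -1.4516)
Z(D) = -5*D (Z(D) = -(-5*D)*(-2)/2 = -5*D)
s*Z(-7) + 6*(-5) = -(-225)*(-7)/31 + 6*(-5) = -45/31*35 - 30 = -1575/31 - 30 = -2505/31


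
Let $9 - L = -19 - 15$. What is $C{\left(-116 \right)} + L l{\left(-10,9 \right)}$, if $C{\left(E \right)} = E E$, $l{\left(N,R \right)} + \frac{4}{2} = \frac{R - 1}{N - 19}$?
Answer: $\frac{387386}{29} \approx 13358.0$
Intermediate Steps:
$l{\left(N,R \right)} = -2 + \frac{-1 + R}{-19 + N}$ ($l{\left(N,R \right)} = -2 + \frac{R - 1}{N - 19} = -2 + \frac{-1 + R}{-19 + N}$)
$L = 43$ ($L = 9 - \left(-19 - 15\right) = 9 - -34 = 9 + 34 = 43$)
$C{\left(E \right)} = E^{2}$
$C{\left(-116 \right)} + L l{\left(-10,9 \right)} = \left(-116\right)^{2} + 43 \frac{37 + 9 - -20}{-19 - 10} = 13456 + 43 \frac{37 + 9 + 20}{-29} = 13456 + 43 \left(\left(- \frac{1}{29}\right) 66\right) = 13456 + 43 \left(- \frac{66}{29}\right) = 13456 - \frac{2838}{29} = \frac{387386}{29}$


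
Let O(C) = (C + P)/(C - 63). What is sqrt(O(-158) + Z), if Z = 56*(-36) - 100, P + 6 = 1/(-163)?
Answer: 11*I*sqrt(22684943905)/36023 ≈ 45.992*I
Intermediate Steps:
P = -979/163 (P = -6 + 1/(-163) = -6 - 1/163 = -979/163 ≈ -6.0061)
O(C) = (-979/163 + C)/(-63 + C) (O(C) = (C - 979/163)/(C - 63) = (-979/163 + C)/(-63 + C))
Z = -2116 (Z = -2016 - 100 = -2116)
sqrt(O(-158) + Z) = sqrt((-979/163 - 158)/(-63 - 158) - 2116) = sqrt(-26733/163/(-221) - 2116) = sqrt(-1/221*(-26733/163) - 2116) = sqrt(26733/36023 - 2116) = sqrt(-76197935/36023) = 11*I*sqrt(22684943905)/36023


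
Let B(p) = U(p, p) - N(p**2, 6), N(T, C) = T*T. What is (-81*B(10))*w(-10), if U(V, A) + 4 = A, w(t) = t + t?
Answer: -16190280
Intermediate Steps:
w(t) = 2*t
U(V, A) = -4 + A
N(T, C) = T**2
B(p) = -4 + p - p**4 (B(p) = (-4 + p) - (p**2)**2 = (-4 + p) - p**4 = -4 + p - p**4)
(-81*B(10))*w(-10) = (-81*(-4 + 10 - 1*10**4))*(2*(-10)) = -81*(-4 + 10 - 1*10000)*(-20) = -81*(-4 + 10 - 10000)*(-20) = -81*(-9994)*(-20) = 809514*(-20) = -16190280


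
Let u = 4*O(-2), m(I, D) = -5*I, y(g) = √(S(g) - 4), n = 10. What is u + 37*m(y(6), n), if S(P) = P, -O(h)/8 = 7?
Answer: -224 - 185*√2 ≈ -485.63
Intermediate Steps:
O(h) = -56 (O(h) = -8*7 = -56)
y(g) = √(-4 + g) (y(g) = √(g - 4) = √(-4 + g))
u = -224 (u = 4*(-56) = -224)
u + 37*m(y(6), n) = -224 + 37*(-5*√(-4 + 6)) = -224 + 37*(-5*√2) = -224 - 185*√2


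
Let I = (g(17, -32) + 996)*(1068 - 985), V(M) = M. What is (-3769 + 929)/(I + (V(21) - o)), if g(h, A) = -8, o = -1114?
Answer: -2840/83139 ≈ -0.034160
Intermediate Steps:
I = 82004 (I = (-8 + 996)*(1068 - 985) = 988*83 = 82004)
(-3769 + 929)/(I + (V(21) - o)) = (-3769 + 929)/(82004 + (21 - 1*(-1114))) = -2840/(82004 + (21 + 1114)) = -2840/(82004 + 1135) = -2840/83139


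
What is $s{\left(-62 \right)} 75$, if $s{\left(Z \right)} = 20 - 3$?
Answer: $1275$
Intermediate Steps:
$s{\left(Z \right)} = 17$ ($s{\left(Z \right)} = 20 - 3 = 17$)
$s{\left(-62 \right)} 75 = 17 \cdot 75 = 1275$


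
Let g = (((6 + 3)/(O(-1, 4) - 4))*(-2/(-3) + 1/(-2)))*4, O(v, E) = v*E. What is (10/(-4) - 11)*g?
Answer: 81/8 ≈ 10.125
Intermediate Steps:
O(v, E) = E*v
g = -3/4 (g = (((6 + 3)/(4*(-1) - 4))*(-2/(-3) + 1/(-2)))*4 = ((9/(-4 - 4))*(-2*(-1/3) + 1*(-1/2)))*4 = ((9/(-8))*(2/3 - 1/2))*4 = ((9*(-1/8))*(1/6))*4 = -9/8*1/6*4 = -3/16*4 = -3/4 ≈ -0.75000)
(10/(-4) - 11)*g = (10/(-4) - 11)*(-3/4) = (10*(-1/4) - 11)*(-3/4) = (-5/2 - 11)*(-3/4) = -27/2*(-3/4) = 81/8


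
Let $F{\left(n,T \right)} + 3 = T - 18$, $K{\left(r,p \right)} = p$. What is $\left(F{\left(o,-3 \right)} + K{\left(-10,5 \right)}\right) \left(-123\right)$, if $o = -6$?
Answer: $2337$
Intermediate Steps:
$F{\left(n,T \right)} = -21 + T$ ($F{\left(n,T \right)} = -3 + \left(T - 18\right) = -3 + \left(-18 + T\right) = -21 + T$)
$\left(F{\left(o,-3 \right)} + K{\left(-10,5 \right)}\right) \left(-123\right) = \left(\left(-21 - 3\right) + 5\right) \left(-123\right) = \left(-24 + 5\right) \left(-123\right) = \left(-19\right) \left(-123\right) = 2337$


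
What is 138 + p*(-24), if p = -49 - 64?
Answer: 2850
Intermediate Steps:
p = -113
138 + p*(-24) = 138 - 113*(-24) = 138 + 2712 = 2850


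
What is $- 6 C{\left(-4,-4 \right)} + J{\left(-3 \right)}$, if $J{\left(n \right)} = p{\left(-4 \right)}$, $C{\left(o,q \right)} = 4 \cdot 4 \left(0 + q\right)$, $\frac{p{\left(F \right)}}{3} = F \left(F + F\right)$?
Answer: $480$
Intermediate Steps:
$p{\left(F \right)} = 6 F^{2}$ ($p{\left(F \right)} = 3 F \left(F + F\right) = 3 F 2 F = 3 \cdot 2 F^{2} = 6 F^{2}$)
$C{\left(o,q \right)} = 16 q$ ($C{\left(o,q \right)} = 4 \cdot 4 q = 16 q$)
$J{\left(n \right)} = 96$ ($J{\left(n \right)} = 6 \left(-4\right)^{2} = 6 \cdot 16 = 96$)
$- 6 C{\left(-4,-4 \right)} + J{\left(-3 \right)} = - 6 \cdot 16 \left(-4\right) + 96 = \left(-6\right) \left(-64\right) + 96 = 384 + 96 = 480$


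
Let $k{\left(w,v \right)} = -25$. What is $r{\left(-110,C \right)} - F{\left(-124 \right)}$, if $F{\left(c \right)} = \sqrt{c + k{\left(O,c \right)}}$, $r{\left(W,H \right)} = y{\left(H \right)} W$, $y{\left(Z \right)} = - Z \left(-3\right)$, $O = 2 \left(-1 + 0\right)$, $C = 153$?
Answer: $-50490 - i \sqrt{149} \approx -50490.0 - 12.207 i$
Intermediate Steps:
$O = -2$ ($O = 2 \left(-1\right) = -2$)
$y{\left(Z \right)} = 3 Z$
$r{\left(W,H \right)} = 3 H W$
$F{\left(c \right)} = \sqrt{-25 + c}$ ($F{\left(c \right)} = \sqrt{c - 25} = \sqrt{-25 + c}$)
$r{\left(-110,C \right)} - F{\left(-124 \right)} = 3 \cdot 153 \left(-110\right) - \sqrt{-25 - 124} = -50490 - \sqrt{-149} = -50490 - i \sqrt{149}$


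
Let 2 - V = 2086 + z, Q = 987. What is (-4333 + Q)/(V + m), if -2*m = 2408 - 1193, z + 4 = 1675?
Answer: 6692/8725 ≈ 0.76699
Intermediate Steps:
z = 1671 (z = -4 + 1675 = 1671)
m = -1215/2 (m = -(2408 - 1193)/2 = -½*1215 = -1215/2 ≈ -607.50)
V = -3755 (V = 2 - (2086 + 1671) = 2 - 1*3757 = 2 - 3757 = -3755)
(-4333 + Q)/(V + m) = (-4333 + 987)/(-3755 - 1215/2) = -3346/(-8725/2) = -3346*(-2/8725) = 6692/8725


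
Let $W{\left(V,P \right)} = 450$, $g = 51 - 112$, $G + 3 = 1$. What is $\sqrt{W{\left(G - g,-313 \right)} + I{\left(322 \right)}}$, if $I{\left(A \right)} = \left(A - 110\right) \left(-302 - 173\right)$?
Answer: $5 i \sqrt{4010} \approx 316.62 i$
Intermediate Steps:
$G = -2$ ($G = -3 + 1 = -2$)
$g = -61$
$I{\left(A \right)} = 52250 - 475 A$ ($I{\left(A \right)} = \left(-110 + A\right) \left(-475\right) = 52250 - 475 A$)
$\sqrt{W{\left(G - g,-313 \right)} + I{\left(322 \right)}} = \sqrt{450 + \left(52250 - 152950\right)} = \sqrt{450 - 100700} = \sqrt{-100250} = 5 i \sqrt{4010}$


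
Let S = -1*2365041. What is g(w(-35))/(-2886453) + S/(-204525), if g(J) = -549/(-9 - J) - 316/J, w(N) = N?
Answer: 46016220496903/3979408428450 ≈ 11.564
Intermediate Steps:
S = -2365041
g(w(-35))/(-2886453) + S/(-204525) = ((-2844 + 233*(-35))/((-35)*(9 - 35)))/(-2886453) - 2365041/(-204525) = -1/35*(-2844 - 8155)/(-26)*(-1/2886453) - 2365041*(-1/204525) = -1/35*(-1/26)*(-10999)*(-1/2886453) + 788347/68175 = -10999/910*(-1/2886453) + 788347/68175 = 10999/2626672230 + 788347/68175 = 46016220496903/3979408428450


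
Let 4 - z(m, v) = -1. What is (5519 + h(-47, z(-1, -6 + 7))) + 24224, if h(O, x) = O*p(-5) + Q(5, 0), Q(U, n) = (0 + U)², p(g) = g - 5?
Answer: 30238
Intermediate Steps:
p(g) = -5 + g
z(m, v) = 5 (z(m, v) = 4 - 1*(-1) = 4 + 1 = 5)
Q(U, n) = U²
h(O, x) = 25 - 10*O (h(O, x) = O*(-5 - 5) + 5² = O*(-10) + 25 = -10*O + 25 = 25 - 10*O)
(5519 + h(-47, z(-1, -6 + 7))) + 24224 = (5519 + (25 - 10*(-47))) + 24224 = (5519 + (25 + 470)) + 24224 = (5519 + 495) + 24224 = 6014 + 24224 = 30238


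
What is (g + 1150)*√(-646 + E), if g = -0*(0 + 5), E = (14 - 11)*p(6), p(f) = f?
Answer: 2300*I*√157 ≈ 28819.0*I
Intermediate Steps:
E = 18 (E = (14 - 11)*6 = 3*6 = 18)
g = 0 (g = -0*5 = -25*0 = 0)
(g + 1150)*√(-646 + E) = (0 + 1150)*√(-646 + 18) = 1150*√(-628) = 1150*(2*I*√157) = 2300*I*√157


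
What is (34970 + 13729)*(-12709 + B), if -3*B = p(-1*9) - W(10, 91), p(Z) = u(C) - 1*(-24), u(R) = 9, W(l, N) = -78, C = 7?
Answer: -620717454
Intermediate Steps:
p(Z) = 33 (p(Z) = 9 - 1*(-24) = 9 + 24 = 33)
B = -37 (B = -(33 - 1*(-78))/3 = -(33 + 78)/3 = -1/3*111 = -37)
(34970 + 13729)*(-12709 + B) = (34970 + 13729)*(-12709 - 37) = 48699*(-12746) = -620717454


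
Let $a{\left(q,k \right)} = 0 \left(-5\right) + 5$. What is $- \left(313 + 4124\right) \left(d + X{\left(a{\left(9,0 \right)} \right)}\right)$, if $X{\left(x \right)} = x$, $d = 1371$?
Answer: $-6105312$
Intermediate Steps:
$a{\left(q,k \right)} = 5$ ($a{\left(q,k \right)} = 0 + 5 = 5$)
$- \left(313 + 4124\right) \left(d + X{\left(a{\left(9,0 \right)} \right)}\right) = - \left(313 + 4124\right) \left(1371 + 5\right) = - 4437 \cdot 1376 = \left(-1\right) 6105312 = -6105312$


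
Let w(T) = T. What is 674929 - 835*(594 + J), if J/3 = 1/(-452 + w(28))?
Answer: 75872641/424 ≈ 1.7895e+5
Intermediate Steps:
J = -3/424 (J = 3/(-452 + 28) = 3/(-424) = 3*(-1/424) = -3/424 ≈ -0.0070755)
674929 - 835*(594 + J) = 674929 - 835*(594 - 3/424) = 674929 - 835*251853/424 = 674929 - 210297255/424 = 75872641/424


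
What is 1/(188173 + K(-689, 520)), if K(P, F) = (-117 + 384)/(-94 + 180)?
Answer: 86/16183145 ≈ 5.3142e-6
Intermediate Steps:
K(P, F) = 267/86
1/(188173 + K(-689, 520)) = 1/(188173 + 267/86) = 1/(16183145/86) = 86/16183145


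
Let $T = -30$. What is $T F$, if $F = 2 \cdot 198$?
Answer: $-11880$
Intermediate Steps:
$F = 396$
$T F = \left(-30\right) 396 = -11880$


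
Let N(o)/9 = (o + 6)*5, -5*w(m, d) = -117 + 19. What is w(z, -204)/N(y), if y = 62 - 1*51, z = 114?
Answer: 98/3825 ≈ 0.025621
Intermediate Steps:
w(m, d) = 98/5 (w(m, d) = -(-117 + 19)/5 = -⅕*(-98) = 98/5)
y = 11 (y = 62 - 51 = 11)
N(o) = 270 + 45*o (N(o) = 9*((o + 6)*5) = 9*((6 + o)*5) = 9*(30 + 5*o) = 270 + 45*o)
w(z, -204)/N(y) = 98/(5*(270 + 45*11)) = 98/(5*(270 + 495)) = (98/5)/765 = (98/5)*(1/765) = 98/3825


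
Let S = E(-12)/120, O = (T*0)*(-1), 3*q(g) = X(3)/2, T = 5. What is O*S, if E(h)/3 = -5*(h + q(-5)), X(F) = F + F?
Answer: 0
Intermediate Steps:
X(F) = 2*F
q(g) = 1 (q(g) = ((2*3)/2)/3 = (6*(1/2))/3 = (1/3)*3 = 1)
E(h) = -15 - 15*h (E(h) = 3*(-5*(h + 1)) = 3*(-5*(1 + h)) = 3*(-5 - 5*h) = -15 - 15*h)
O = 0 (O = (5*0)*(-1) = 0*(-1) = 0)
S = 11/8 (S = (-15 - 15*(-12))/120 = (-15 + 180)*(1/120) = 165*(1/120) = 11/8 ≈ 1.3750)
O*S = 0*(11/8) = 0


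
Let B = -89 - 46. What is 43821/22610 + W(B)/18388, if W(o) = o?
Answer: 401364099/207876340 ≈ 1.9308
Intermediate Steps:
B = -135
43821/22610 + W(B)/18388 = 43821/22610 - 135/18388 = 401364099/207876340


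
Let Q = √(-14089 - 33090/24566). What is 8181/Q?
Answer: -8181*I*√531460021039/86535866 ≈ -68.92*I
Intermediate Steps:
Q = 2*I*√531460021039/12283 (Q = √(-14089 - 33090*1/24566) = √(-14089 - 16545/12283) = √(-173071732/12283) = 2*I*√531460021039/12283 ≈ 118.7*I)
8181/Q = 8181/((2*I*√531460021039/12283)) = 8181*(-I*√531460021039/86535866) = -8181*I*√531460021039/86535866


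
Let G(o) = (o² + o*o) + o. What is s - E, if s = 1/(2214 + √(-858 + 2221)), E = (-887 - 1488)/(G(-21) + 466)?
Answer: 11641466353/6502874591 - √1363/4900433 ≈ 1.7902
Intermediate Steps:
G(o) = o + 2*o² (G(o) = (o² + o²) + o = 2*o² + o = o + 2*o²)
E = -2375/1327 (E = (-887 - 1488)/(-21*(1 + 2*(-21)) + 466) = -2375/(-21*(1 - 42) + 466) = -2375/(-21*(-41) + 466) = -2375/(861 + 466) = -2375/1327 ≈ -1.7898)
s = 1/(2214 + √1363) ≈ 0.00044426
s - E = (2214/4900433 - √1363/4900433) - 1*(-2375/1327) = (2214/4900433 - √1363/4900433) + 2375/1327 = 11641466353/6502874591 - √1363/4900433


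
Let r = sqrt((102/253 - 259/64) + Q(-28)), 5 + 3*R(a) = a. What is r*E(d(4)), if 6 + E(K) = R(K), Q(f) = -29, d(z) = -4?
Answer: -9*I*sqrt(133727451)/2024 ≈ -51.421*I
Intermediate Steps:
R(a) = -5/3 + a/3
E(K) = -23/3 + K/3 (E(K) = -6 + (-5/3 + K/3) = -23/3 + K/3)
r = I*sqrt(133727451)/2024 (r = sqrt((102/253 - 259/64) - 29) = sqrt(-58999/16192 - 29) = sqrt(-528567/16192) = I*sqrt(133727451)/2024 ≈ 5.7135*I)
r*E(d(4)) = (I*sqrt(133727451)/2024)*(-23/3 + (1/3)*(-4)) = (I*sqrt(133727451)/2024)*(-23/3 - 4/3) = (I*sqrt(133727451)/2024)*(-9) = -9*I*sqrt(133727451)/2024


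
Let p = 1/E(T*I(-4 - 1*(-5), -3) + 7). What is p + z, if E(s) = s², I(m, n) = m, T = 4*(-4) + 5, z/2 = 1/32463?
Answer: 32495/519408 ≈ 0.062562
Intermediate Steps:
z = 2/32463 ≈ 6.1609e-5
T = -11 (T = -16 + 5 = -11)
p = 1/16 (p = 1/((-11*(-4 - 1*(-5)) + 7)²) = 1/((-11*(-4 + 5) + 7)²) = 1/((-11*1 + 7)²) = 1/((-11 + 7)²) = 1/((-4)²) = 1/16 ≈ 0.062500)
p + z = 1/16 + 2/32463 = 32495/519408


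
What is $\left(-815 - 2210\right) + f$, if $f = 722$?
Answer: $-2303$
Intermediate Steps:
$\left(-815 - 2210\right) + f = \left(-815 - 2210\right) + 722 = -3025 + 722 = -2303$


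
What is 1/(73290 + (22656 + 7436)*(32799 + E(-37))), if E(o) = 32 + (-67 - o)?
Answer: 1/987120982 ≈ 1.0130e-9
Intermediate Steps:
E(o) = -35 - o
1/(73290 + (22656 + 7436)*(32799 + E(-37))) = 1/(73290 + (22656 + 7436)*(32799 + (-35 - 1*(-37)))) = 1/(73290 + 30092*(32799 + (-35 + 37))) = 1/(73290 + 30092*(32799 + 2)) = 1/(73290 + 30092*32801) = 1/(73290 + 987047692) = 1/987120982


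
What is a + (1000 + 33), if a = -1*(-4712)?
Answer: 5745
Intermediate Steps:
a = 4712
a + (1000 + 33) = 4712 + (1000 + 33) = 4712 + 1033 = 5745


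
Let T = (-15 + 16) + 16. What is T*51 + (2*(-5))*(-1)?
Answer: 877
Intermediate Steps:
T = 17 (T = 1 + 16 = 17)
T*51 + (2*(-5))*(-1) = 17*51 + (2*(-5))*(-1) = 867 - 10*(-1) = 867 + 10 = 877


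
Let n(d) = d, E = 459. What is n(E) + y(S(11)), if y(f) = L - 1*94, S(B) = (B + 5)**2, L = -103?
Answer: 262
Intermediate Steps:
S(B) = (5 + B)**2
y(f) = -197 (y(f) = -103 - 1*94 = -103 - 94 = -197)
n(E) + y(S(11)) = 459 - 197 = 262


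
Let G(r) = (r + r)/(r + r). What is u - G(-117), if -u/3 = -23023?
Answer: 69068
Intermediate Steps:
G(r) = 1 (G(r) = (2*r)/((2*r)) = (2*r)*(1/(2*r)) = 1)
u = 69069 (u = -3*(-23023) = 69069)
u - G(-117) = 69069 - 1*1 = 69069 - 1 = 69068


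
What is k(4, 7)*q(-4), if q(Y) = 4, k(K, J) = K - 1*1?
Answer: 12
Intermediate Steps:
k(K, J) = -1 + K (k(K, J) = K - 1 = -1 + K)
k(4, 7)*q(-4) = (-1 + 4)*4 = 3*4 = 12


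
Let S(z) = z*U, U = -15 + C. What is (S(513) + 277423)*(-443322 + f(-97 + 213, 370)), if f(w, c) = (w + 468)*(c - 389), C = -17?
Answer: -118606278926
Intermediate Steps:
U = -32 (U = -15 - 17 = -32)
f(w, c) = (-389 + c)*(468 + w) (f(w, c) = (468 + w)*(-389 + c) = (-389 + c)*(468 + w))
S(z) = -32*z (S(z) = z*(-32) = -32*z)
(S(513) + 277423)*(-443322 + f(-97 + 213, 370)) = (-32*513 + 277423)*(-443322 + (-182052 - 389*(-97 + 213) + 468*370 + 370*(-97 + 213))) = (-16416 + 277423)*(-443322 + (-182052 - 389*116 + 173160 + 370*116)) = 261007*(-443322 + (-182052 - 45124 + 173160 + 42920)) = 261007*(-443322 - 11096) = 261007*(-454418) = -118606278926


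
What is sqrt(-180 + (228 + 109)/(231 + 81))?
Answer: I*sqrt(4354194)/156 ≈ 13.376*I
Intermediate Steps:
sqrt(-180 + (228 + 109)/(231 + 81)) = sqrt(-180 + 337/312) = sqrt(-55823/312) = I*sqrt(4354194)/156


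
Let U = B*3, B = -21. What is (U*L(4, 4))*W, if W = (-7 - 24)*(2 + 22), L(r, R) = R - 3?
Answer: 46872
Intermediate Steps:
L(r, R) = -3 + R
U = -63 (U = -21*3 = -63)
W = -744 (W = -31*24 = -744)
(U*L(4, 4))*W = -63*(-3 + 4)*(-744) = -63*1*(-744) = -63*(-744) = 46872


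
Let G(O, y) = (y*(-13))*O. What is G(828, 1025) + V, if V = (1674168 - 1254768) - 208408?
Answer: -10822108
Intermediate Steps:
V = 210992 (V = 419400 - 208408 = 210992)
G(O, y) = -13*O*y (G(O, y) = (-13*y)*O = -13*O*y)
G(828, 1025) + V = -13*828*1025 + 210992 = -11033100 + 210992 = -10822108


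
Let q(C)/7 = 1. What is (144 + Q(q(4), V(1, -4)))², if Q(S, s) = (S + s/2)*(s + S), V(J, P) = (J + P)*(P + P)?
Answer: 537289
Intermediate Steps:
V(J, P) = 2*P*(J + P) (V(J, P) = (J + P)*(2*P) = 2*P*(J + P))
q(C) = 7 (q(C) = 7*1 = 7)
Q(S, s) = (S + s)*(S + s/2) (Q(S, s) = (S + s*(½))*(S + s) = (S + s/2)*(S + s) = (S + s)*(S + s/2))
(144 + Q(q(4), V(1, -4)))² = (144 + (7² + (2*(-4)*(1 - 4))²/2 + (3/2)*7*(2*(-4)*(1 - 4))))² = (144 + (49 + (2*(-4)*(-3))²/2 + (3/2)*7*(2*(-4)*(-3))))² = (144 + (49 + (½)*24² + (3/2)*7*24))² = (144 + (49 + (½)*576 + 252))² = (144 + (49 + 288 + 252))² = (144 + 589)² = 733² = 537289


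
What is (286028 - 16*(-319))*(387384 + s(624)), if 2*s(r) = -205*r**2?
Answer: -11506601018592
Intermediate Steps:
s(r) = -205*r**2/2 (s(r) = (-205*r**2)/2 = -205*r**2/2)
(286028 - 16*(-319))*(387384 + s(624)) = (286028 - 16*(-319))*(387384 - 205/2*624**2) = (286028 + 5104)*(387384 - 205/2*389376) = 291132*(387384 - 39911040) = 291132*(-39523656) = -11506601018592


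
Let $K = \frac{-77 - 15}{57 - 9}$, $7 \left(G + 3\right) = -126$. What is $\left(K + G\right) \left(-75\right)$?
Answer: $\frac{6875}{4} \approx 1718.8$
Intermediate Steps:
$G = -21$ ($G = -3 + \frac{1}{7} \left(-126\right) = -3 - 18 = -21$)
$K = - \frac{23}{12}$ ($K = - \frac{92}{48} = \left(-92\right) \frac{1}{48} = - \frac{23}{12} \approx -1.9167$)
$\left(K + G\right) \left(-75\right) = \left(- \frac{23}{12} - 21\right) \left(-75\right) = \left(- \frac{275}{12}\right) \left(-75\right) = \frac{6875}{4}$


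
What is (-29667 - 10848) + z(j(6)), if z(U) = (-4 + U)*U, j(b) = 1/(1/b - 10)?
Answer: -141031263/3481 ≈ -40515.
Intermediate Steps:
j(b) = 1/(-10 + 1/b) (j(b) = 1/(1/b - 10) = 1/(-10 + 1/b))
z(U) = U*(-4 + U)
(-29667 - 10848) + z(j(6)) = (-29667 - 10848) + (-1*6/(-1 + 10*6))*(-4 - 1*6/(-1 + 10*6)) = -40515 + (-1*6/(-1 + 60))*(-4 - 1*6/(-1 + 60)) = -40515 + (-1*6/59)*(-4 - 1*6/59) = -40515 + (-1*6*1/59)*(-4 - 1*6*1/59) = -40515 - 6*(-4 - 6/59)/59 = -40515 - 6/59*(-242/59) = -40515 + 1452/3481 = -141031263/3481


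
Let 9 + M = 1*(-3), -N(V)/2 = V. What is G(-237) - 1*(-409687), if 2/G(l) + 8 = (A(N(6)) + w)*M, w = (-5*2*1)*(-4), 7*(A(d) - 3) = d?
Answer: 721868487/1762 ≈ 4.0969e+5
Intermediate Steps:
N(V) = -2*V
A(d) = 3 + d/7
M = -12 (M = -9 + 1*(-3) = -9 - 3 = -12)
w = 40 (w = -10*1*(-4) = -10*(-4) = 40)
G(l) = -7/1762 (G(l) = 2/(-8 + ((3 + (-2*6)/7) + 40)*(-12)) = 2/(-8 + ((3 + (⅐)*(-12)) + 40)*(-12)) = 2/(-8 + ((3 - 12/7) + 40)*(-12)) = 2/(-8 + (9/7 + 40)*(-12)) = 2/(-8 + (289/7)*(-12)) = 2/(-8 - 3468/7) = 2/(-3524/7) = 2*(-7/3524) = -7/1762)
G(-237) - 1*(-409687) = -7/1762 - 1*(-409687) = -7/1762 + 409687 = 721868487/1762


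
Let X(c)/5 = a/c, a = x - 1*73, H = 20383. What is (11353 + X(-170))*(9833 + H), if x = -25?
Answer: 5833198800/17 ≈ 3.4313e+8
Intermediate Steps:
a = -98 (a = -25 - 1*73 = -25 - 73 = -98)
X(c) = -490/c (X(c) = 5*(-98/c) = -490/c)
(11353 + X(-170))*(9833 + H) = (11353 - 490/(-170))*(9833 + 20383) = (11353 - 490*(-1/170))*30216 = (11353 + 49/17)*30216 = (193050/17)*30216 = 5833198800/17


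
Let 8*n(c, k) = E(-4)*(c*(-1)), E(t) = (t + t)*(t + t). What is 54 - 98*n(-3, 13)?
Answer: -2298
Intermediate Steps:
E(t) = 4*t**2 (E(t) = (2*t)*(2*t) = 4*t**2)
n(c, k) = -8*c (n(c, k) = ((4*(-4)**2)*(c*(-1)))/8 = ((4*16)*(-c))/8 = (64*(-c))/8 = (-64*c)/8 = -8*c)
54 - 98*n(-3, 13) = 54 - (-784)*(-3) = 54 - 98*24 = 54 - 2352 = -2298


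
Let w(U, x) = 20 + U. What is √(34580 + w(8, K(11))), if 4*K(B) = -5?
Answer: 4*√2163 ≈ 186.03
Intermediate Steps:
K(B) = -5/4 (K(B) = (¼)*(-5) = -5/4)
√(34580 + w(8, K(11))) = √(34580 + (20 + 8)) = √(34580 + 28) = √34608 = 4*√2163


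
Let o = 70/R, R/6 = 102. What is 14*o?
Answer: 245/153 ≈ 1.6013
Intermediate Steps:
R = 612 (R = 6*102 = 612)
o = 35/306 (o = 70/612 = 70*(1/612) = 35/306 ≈ 0.11438)
14*o = 14*(35/306) = 245/153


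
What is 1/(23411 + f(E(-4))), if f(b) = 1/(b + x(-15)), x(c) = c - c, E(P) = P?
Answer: 4/93643 ≈ 4.2715e-5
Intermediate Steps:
x(c) = 0
f(b) = 1/b (f(b) = 1/(b + 0) = 1/b)
1/(23411 + f(E(-4))) = 1/(23411 + 1/(-4)) = 1/(23411 - ¼) = 1/(93643/4) = 4/93643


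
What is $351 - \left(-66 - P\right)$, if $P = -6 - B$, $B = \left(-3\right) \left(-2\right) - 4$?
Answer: $409$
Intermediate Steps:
$B = 2$ ($B = 6 - 4 = 2$)
$P = -8$ ($P = -6 - 2 = -8$)
$351 - \left(-66 - P\right) = 351 - \left(-66 - -8\right) = 351 - \left(-66 + 8\right) = 351 - -58 = 351 + 58 = 409$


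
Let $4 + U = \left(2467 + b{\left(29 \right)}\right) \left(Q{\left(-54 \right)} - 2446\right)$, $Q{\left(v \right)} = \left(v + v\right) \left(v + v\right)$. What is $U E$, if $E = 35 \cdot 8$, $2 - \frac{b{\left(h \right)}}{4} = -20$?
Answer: $6594556080$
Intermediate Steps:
$Q{\left(v \right)} = 4 v^{2}$ ($Q{\left(v \right)} = 2 v 2 v = 4 v^{2}$)
$b{\left(h \right)} = 88$ ($b{\left(h \right)} = 8 - -80 = 8 + 80 = 88$)
$U = 23551986$ ($U = -4 + \left(2467 + 88\right) \left(4 \left(-54\right)^{2} - 2446\right) = -4 + 2555 \left(4 \cdot 2916 - 2446\right) = -4 + 2555 \left(11664 - 2446\right) = -4 + 2555 \cdot 9218 = -4 + 23551990 = 23551986$)
$E = 280$
$U E = 23551986 \cdot 280 = 6594556080$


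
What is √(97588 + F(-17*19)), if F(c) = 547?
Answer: √98135 ≈ 313.27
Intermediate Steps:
√(97588 + F(-17*19)) = √(97588 + 547) = √98135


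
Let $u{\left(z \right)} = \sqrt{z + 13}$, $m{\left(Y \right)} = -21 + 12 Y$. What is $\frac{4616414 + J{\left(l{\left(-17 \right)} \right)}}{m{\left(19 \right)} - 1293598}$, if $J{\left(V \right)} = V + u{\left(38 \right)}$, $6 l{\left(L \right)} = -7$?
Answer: $- \frac{27698477}{7760346} - \frac{\sqrt{51}}{1293391} \approx -3.5692$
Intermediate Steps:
$l{\left(L \right)} = - \frac{7}{6}$ ($l{\left(L \right)} = \frac{1}{6} \left(-7\right) = - \frac{7}{6}$)
$u{\left(z \right)} = \sqrt{13 + z}$
$J{\left(V \right)} = V + \sqrt{51}$ ($J{\left(V \right)} = V + \sqrt{13 + 38} = V + \sqrt{51}$)
$\frac{4616414 + J{\left(l{\left(-17 \right)} \right)}}{m{\left(19 \right)} - 1293598} = \frac{4616414 - \left(\frac{7}{6} - \sqrt{51}\right)}{\left(-21 + 12 \cdot 19\right) - 1293598} = \frac{\frac{27698477}{6} + \sqrt{51}}{\left(-21 + 228\right) - 1293598} = \frac{\frac{27698477}{6} + \sqrt{51}}{207 - 1293598} = \frac{\frac{27698477}{6} + \sqrt{51}}{-1293391} = \left(\frac{27698477}{6} + \sqrt{51}\right) \left(- \frac{1}{1293391}\right) = - \frac{27698477}{7760346} - \frac{\sqrt{51}}{1293391}$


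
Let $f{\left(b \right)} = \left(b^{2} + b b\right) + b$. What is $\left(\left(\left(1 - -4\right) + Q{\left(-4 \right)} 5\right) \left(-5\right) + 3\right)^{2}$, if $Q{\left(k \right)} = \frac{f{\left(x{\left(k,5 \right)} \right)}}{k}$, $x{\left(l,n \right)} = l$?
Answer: $23409$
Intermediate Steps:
$f{\left(b \right)} = b + 2 b^{2}$ ($f{\left(b \right)} = \left(b^{2} + b^{2}\right) + b = 2 b^{2} + b = b + 2 b^{2}$)
$Q{\left(k \right)} = 1 + 2 k$ ($Q{\left(k \right)} = \frac{k \left(1 + 2 k\right)}{k} = 1 + 2 k$)
$\left(\left(\left(1 - -4\right) + Q{\left(-4 \right)} 5\right) \left(-5\right) + 3\right)^{2} = \left(\left(\left(1 - -4\right) + \left(1 + 2 \left(-4\right)\right) 5\right) \left(-5\right) + 3\right)^{2} = \left(\left(\left(1 + 4\right) + \left(1 - 8\right) 5\right) \left(-5\right) + 3\right)^{2} = \left(\left(5 - 35\right) \left(-5\right) + 3\right)^{2} = \left(\left(-30\right) \left(-5\right) + 3\right)^{2} = \left(150 + 3\right)^{2} = 153^{2} = 23409$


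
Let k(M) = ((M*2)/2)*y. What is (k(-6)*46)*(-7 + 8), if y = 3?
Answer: -828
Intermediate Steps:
k(M) = 3*M (k(M) = ((M*2)/2)*3 = ((2*M)*(1/2))*3 = M*3 = 3*M)
(k(-6)*46)*(-7 + 8) = ((3*(-6))*46)*(-7 + 8) = -18*46*1 = -828*1 = -828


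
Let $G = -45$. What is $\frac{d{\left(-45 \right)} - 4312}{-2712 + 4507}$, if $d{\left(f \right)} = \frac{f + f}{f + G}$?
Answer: $- \frac{4311}{1795} \approx -2.4017$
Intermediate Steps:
$d{\left(f \right)} = \frac{2 f}{-45 + f}$ ($d{\left(f \right)} = \frac{f + f}{f - 45} = \frac{2 f}{-45 + f}$)
$\frac{d{\left(-45 \right)} - 4312}{-2712 + 4507} = \frac{2 \left(-45\right) \frac{1}{-45 - 45} - 4312}{-2712 + 4507} = \frac{2 \left(-45\right) \frac{1}{-90} - 4312}{1795} = \left(2 \left(-45\right) \left(- \frac{1}{90}\right) - 4312\right) \frac{1}{1795} = \left(1 - 4312\right) \frac{1}{1795} = \left(-4311\right) \frac{1}{1795} = - \frac{4311}{1795}$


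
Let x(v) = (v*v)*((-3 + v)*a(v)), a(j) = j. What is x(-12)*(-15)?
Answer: -388800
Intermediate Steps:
x(v) = v³*(-3 + v) (x(v) = (v*v)*((-3 + v)*v) = v²*(v*(-3 + v)) = v³*(-3 + v))
x(-12)*(-15) = ((-12)³*(-3 - 12))*(-15) = -1728*(-15)*(-15) = 25920*(-15) = -388800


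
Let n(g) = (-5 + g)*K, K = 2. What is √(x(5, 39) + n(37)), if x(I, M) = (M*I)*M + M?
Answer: 2*√1927 ≈ 87.795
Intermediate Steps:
x(I, M) = M + I*M² (x(I, M) = (I*M)*M + M = I*M² + M = M + I*M²)
n(g) = -10 + 2*g (n(g) = (-5 + g)*2 = -10 + 2*g)
√(x(5, 39) + n(37)) = √(39*(1 + 5*39) + (-10 + 2*37)) = √(39*(1 + 195) + (-10 + 74)) = √(39*196 + 64) = √(7644 + 64) = √7708 = 2*√1927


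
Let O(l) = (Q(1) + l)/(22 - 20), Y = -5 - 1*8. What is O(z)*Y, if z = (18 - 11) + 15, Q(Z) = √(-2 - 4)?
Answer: -143 - 13*I*√6/2 ≈ -143.0 - 15.922*I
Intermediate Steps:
Y = -13 (Y = -5 - 8 = -13)
Q(Z) = I*√6 (Q(Z) = √(-6) = I*√6)
z = 22 (z = 7 + 15 = 22)
O(l) = l/2 + I*√6/2 (O(l) = (I*√6 + l)/(22 - 20) = (l + I*√6)/2 = (l + I*√6)*(½) = l/2 + I*√6/2)
O(z)*Y = ((½)*22 + I*√6/2)*(-13) = (11 + I*√6/2)*(-13) = -143 - 13*I*√6/2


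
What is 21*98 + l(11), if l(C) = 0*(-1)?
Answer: 2058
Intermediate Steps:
l(C) = 0
21*98 + l(11) = 21*98 + 0 = 2058 + 0 = 2058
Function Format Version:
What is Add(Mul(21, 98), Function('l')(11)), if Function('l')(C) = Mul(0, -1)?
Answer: 2058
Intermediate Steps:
Function('l')(C) = 0
Add(Mul(21, 98), Function('l')(11)) = Add(Mul(21, 98), 0) = Add(2058, 0) = 2058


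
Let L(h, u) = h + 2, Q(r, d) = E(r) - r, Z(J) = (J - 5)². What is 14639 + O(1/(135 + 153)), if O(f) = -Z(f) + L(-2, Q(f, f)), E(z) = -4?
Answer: 1212146495/82944 ≈ 14614.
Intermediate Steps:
Z(J) = (-5 + J)²
Q(r, d) = -4 - r
L(h, u) = 2 + h
O(f) = -(-5 + f)² (O(f) = -(-5 + f)² + (2 - 2) = -(-5 + f)² + 0 = -(-5 + f)²)
14639 + O(1/(135 + 153)) = 14639 - (-5 + 1/(135 + 153))² = 14639 - (-5 + 1/288)² = 14639 - (-1439/288)² = 14639 - 1*2070721/82944 = 14639 - 2070721/82944 = 1212146495/82944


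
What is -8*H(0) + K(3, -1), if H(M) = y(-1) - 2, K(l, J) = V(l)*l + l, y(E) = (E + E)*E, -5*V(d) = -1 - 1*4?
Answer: 6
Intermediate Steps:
V(d) = 1 (V(d) = -(-1 - 1*4)/5 = -(-1 - 4)/5 = -⅕*(-5) = 1)
y(E) = 2*E² (y(E) = (2*E)*E = 2*E²)
K(l, J) = 2*l (K(l, J) = 1*l + l = l + l = 2*l)
H(M) = 0 (H(M) = 2*(-1)² - 2 = 2*1 - 2 = 2 - 2 = 0)
-8*H(0) + K(3, -1) = -8*0 + 2*3 = 0 + 6 = 6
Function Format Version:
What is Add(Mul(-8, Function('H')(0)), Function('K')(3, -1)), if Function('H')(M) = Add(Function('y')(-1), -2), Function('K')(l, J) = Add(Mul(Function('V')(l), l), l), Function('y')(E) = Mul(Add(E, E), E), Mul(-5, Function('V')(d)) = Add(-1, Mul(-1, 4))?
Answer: 6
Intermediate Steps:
Function('V')(d) = 1 (Function('V')(d) = Mul(Rational(-1, 5), Add(-1, Mul(-1, 4))) = Mul(Rational(-1, 5), Add(-1, -4)) = Mul(Rational(-1, 5), -5) = 1)
Function('y')(E) = Mul(2, Pow(E, 2)) (Function('y')(E) = Mul(Mul(2, E), E) = Mul(2, Pow(E, 2)))
Function('K')(l, J) = Mul(2, l) (Function('K')(l, J) = Add(Mul(1, l), l) = Add(l, l) = Mul(2, l))
Function('H')(M) = 0 (Function('H')(M) = Add(Mul(2, Pow(-1, 2)), -2) = Add(Mul(2, 1), -2) = Add(2, -2) = 0)
Add(Mul(-8, Function('H')(0)), Function('K')(3, -1)) = Add(Mul(-8, 0), Mul(2, 3)) = Add(0, 6) = 6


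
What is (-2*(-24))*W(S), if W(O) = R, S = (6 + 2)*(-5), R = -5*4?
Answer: -960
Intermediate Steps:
R = -20
S = -40 (S = 8*(-5) = -40)
W(O) = -20
(-2*(-24))*W(S) = -2*(-24)*(-20) = 48*(-20) = -960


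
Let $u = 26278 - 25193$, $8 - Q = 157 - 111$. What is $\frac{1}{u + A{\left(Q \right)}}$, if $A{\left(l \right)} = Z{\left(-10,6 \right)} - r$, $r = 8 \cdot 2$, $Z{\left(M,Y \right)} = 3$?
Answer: $\frac{1}{1072} \approx 0.00093284$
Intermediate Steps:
$r = 16$
$Q = -38$ ($Q = 8 - \left(157 - 111\right) = 8 - 46 = -38$)
$A{\left(l \right)} = -13$ ($A{\left(l \right)} = 3 - 16 = -13$)
$u = 1085$ ($u = 26278 - 25193 = 1085$)
$\frac{1}{u + A{\left(Q \right)}} = \frac{1}{1085 - 13} = \frac{1}{1072}$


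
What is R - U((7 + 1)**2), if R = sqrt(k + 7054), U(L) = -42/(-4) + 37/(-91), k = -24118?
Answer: -1837/182 + 6*I*sqrt(474) ≈ -10.093 + 130.63*I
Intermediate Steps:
U(L) = 1837/182 (U(L) = -42*(-1/4) + 37*(-1/91) = 21/2 - 37/91 = 1837/182)
R = 6*I*sqrt(474) (R = sqrt(-24118 + 7054) = sqrt(-17064) = 6*I*sqrt(474) ≈ 130.63*I)
R - U((7 + 1)**2) = 6*I*sqrt(474) - 1*1837/182 = 6*I*sqrt(474) - 1837/182 = -1837/182 + 6*I*sqrt(474)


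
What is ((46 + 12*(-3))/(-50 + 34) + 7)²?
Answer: 2601/64 ≈ 40.641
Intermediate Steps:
((46 + 12*(-3))/(-50 + 34) + 7)² = ((46 - 36)/(-16) + 7)² = (10*(-1/16) + 7)² = (-5/8 + 7)² = (51/8)² = 2601/64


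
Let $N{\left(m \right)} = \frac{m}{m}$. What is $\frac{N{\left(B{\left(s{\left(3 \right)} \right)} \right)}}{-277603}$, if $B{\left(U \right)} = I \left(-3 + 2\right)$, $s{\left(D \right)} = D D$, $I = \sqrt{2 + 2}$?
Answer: $- \frac{1}{277603} \approx -3.6023 \cdot 10^{-6}$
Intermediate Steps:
$I = 2$ ($I = \sqrt{4} = 2$)
$s{\left(D \right)} = D^{2}$
$B{\left(U \right)} = -2$ ($B{\left(U \right)} = 2 \left(-3 + 2\right) = 2 \left(-1\right) = -2$)
$N{\left(m \right)} = 1$
$\frac{N{\left(B{\left(s{\left(3 \right)} \right)} \right)}}{-277603} = 1 \frac{1}{-277603} = 1 \left(- \frac{1}{277603}\right) = - \frac{1}{277603}$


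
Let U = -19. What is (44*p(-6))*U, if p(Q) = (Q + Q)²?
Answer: -120384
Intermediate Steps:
p(Q) = 4*Q² (p(Q) = (2*Q)² = 4*Q²)
(44*p(-6))*U = (44*(4*(-6)²))*(-19) = (44*(4*36))*(-19) = (44*144)*(-19) = 6336*(-19) = -120384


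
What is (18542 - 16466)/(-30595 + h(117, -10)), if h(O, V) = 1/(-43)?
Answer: -44634/657793 ≈ -0.067854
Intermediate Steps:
h(O, V) = -1/43
(18542 - 16466)/(-30595 + h(117, -10)) = (18542 - 16466)/(-30595 - 1/43) = 2076/(-1315586/43) = 2076*(-43/1315586) = -44634/657793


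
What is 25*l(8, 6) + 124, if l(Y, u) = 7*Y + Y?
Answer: 1724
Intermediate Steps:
l(Y, u) = 8*Y
25*l(8, 6) + 124 = 25*(8*8) + 124 = 25*64 + 124 = 1600 + 124 = 1724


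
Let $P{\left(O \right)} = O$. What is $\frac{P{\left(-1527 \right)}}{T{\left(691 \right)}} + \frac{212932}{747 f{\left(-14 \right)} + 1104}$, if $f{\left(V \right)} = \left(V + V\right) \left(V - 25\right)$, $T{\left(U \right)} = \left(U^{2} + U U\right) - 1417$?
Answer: $\frac{50448236896}{194720563815} \approx 0.25908$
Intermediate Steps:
$T{\left(U \right)} = -1417 + 2 U^{2}$ ($T{\left(U \right)} = \left(U^{2} + U^{2}\right) - 1417 = 2 U^{2} - 1417 = -1417 + 2 U^{2}$)
$f{\left(V \right)} = 2 V \left(-25 + V\right)$
$\frac{P{\left(-1527 \right)}}{T{\left(691 \right)}} + \frac{212932}{747 f{\left(-14 \right)} + 1104} = - \frac{1527}{-1417 + 2 \cdot 691^{2}} + \frac{212932}{747 \cdot 2 \left(-14\right) \left(-25 - 14\right) + 1104} = - \frac{1527}{-1417 + 2 \cdot 477481} + \frac{212932}{747 \cdot 2 \left(-14\right) \left(-39\right) + 1104} = - \frac{1527}{-1417 + 954962} + \frac{212932}{747 \cdot 1092 + 1104} = - \frac{1527}{953545} + \frac{212932}{815724 + 1104} = \left(-1527\right) \frac{1}{953545} + \frac{212932}{816828} = - \frac{1527}{953545} + 212932 \cdot \frac{1}{816828} = - \frac{1527}{953545} + \frac{53233}{204207} = \frac{50448236896}{194720563815}$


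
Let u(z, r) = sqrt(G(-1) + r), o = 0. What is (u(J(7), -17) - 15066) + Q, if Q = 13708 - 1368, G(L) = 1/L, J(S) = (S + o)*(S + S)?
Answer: -2726 + 3*I*sqrt(2) ≈ -2726.0 + 4.2426*I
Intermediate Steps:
J(S) = 2*S**2 (J(S) = (S + 0)*(S + S) = S*(2*S) = 2*S**2)
u(z, r) = sqrt(-1 + r) (u(z, r) = sqrt(1/(-1) + r) = sqrt(-1 + r))
Q = 12340
(u(J(7), -17) - 15066) + Q = (sqrt(-1 - 17) - 15066) + 12340 = (sqrt(-18) - 15066) + 12340 = (3*I*sqrt(2) - 15066) + 12340 = (-15066 + 3*I*sqrt(2)) + 12340 = -2726 + 3*I*sqrt(2)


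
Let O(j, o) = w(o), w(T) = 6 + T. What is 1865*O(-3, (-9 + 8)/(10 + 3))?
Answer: 143605/13 ≈ 11047.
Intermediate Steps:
O(j, o) = 6 + o
1865*O(-3, (-9 + 8)/(10 + 3)) = 1865*(6 + (-9 + 8)/(10 + 3)) = 1865*(6 - 1/13) = 1865*(77/13) = 143605/13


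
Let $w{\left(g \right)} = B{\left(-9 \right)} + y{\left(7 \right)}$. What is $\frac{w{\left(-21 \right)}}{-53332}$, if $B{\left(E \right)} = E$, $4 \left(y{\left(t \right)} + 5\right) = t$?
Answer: $\frac{49}{213328} \approx 0.00022969$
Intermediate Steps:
$y{\left(t \right)} = -5 + \frac{t}{4}$
$w{\left(g \right)} = - \frac{49}{4}$ ($w{\left(g \right)} = -9 + \left(-5 + \frac{1}{4} \cdot 7\right) = -9 + \left(-5 + \frac{7}{4}\right) = -9 - \frac{13}{4} = - \frac{49}{4}$)
$\frac{w{\left(-21 \right)}}{-53332} = - \frac{49}{4 \left(-53332\right)} = \left(- \frac{49}{4}\right) \left(- \frac{1}{53332}\right) = \frac{49}{213328}$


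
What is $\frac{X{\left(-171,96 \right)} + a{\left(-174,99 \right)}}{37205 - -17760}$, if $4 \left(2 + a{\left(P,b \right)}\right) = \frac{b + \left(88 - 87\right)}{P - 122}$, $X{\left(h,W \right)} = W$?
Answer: $\frac{27799}{16269640} \approx 0.0017086$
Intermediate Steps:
$a{\left(P,b \right)} = -2 + \frac{1 + b}{4 \left(-122 + P\right)}$ ($a{\left(P,b \right)} = -2 + \frac{\left(b + \left(88 - 87\right)\right) \frac{1}{P - 122}}{4} = -2 + \frac{\left(b + \left(88 - 87\right)\right) \frac{1}{-122 + P}}{4} = -2 + \frac{\left(b + 1\right) \frac{1}{-122 + P}}{4} = -2 + \frac{\left(1 + b\right) \frac{1}{-122 + P}}{4} = -2 + \frac{\frac{1}{-122 + P} \left(1 + b\right)}{4} = -2 + \frac{1 + b}{4 \left(-122 + P\right)}$)
$\frac{X{\left(-171,96 \right)} + a{\left(-174,99 \right)}}{37205 - -17760} = \frac{96 + \frac{977 + 99 - -1392}{4 \left(-122 - 174\right)}}{37205 - -17760} = \frac{96 + \frac{977 + 99 + 1392}{4 \left(-296\right)}}{37205 + 17760} = \frac{96 + \frac{1}{4} \left(- \frac{1}{296}\right) 2468}{54965} = \left(96 - \frac{617}{296}\right) \frac{1}{54965} = \frac{27799}{296} \cdot \frac{1}{54965} = \frac{27799}{16269640}$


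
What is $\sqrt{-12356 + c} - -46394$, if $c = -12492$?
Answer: $46394 + 4 i \sqrt{1553} \approx 46394.0 + 157.63 i$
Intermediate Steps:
$\sqrt{-12356 + c} - -46394 = \sqrt{-12356 - 12492} - -46394 = \sqrt{-24848} + 46394 = 4 i \sqrt{1553} + 46394 = 46394 + 4 i \sqrt{1553}$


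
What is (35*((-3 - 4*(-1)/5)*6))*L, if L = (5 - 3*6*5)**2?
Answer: -3337950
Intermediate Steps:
L = 7225 (L = (5 - 18*5)**2 = (5 - 90)**2 = (-85)**2 = 7225)
(35*((-3 - 4*(-1)/5)*6))*L = (35*((-3 - 4*(-1)/5)*6))*7225 = (35*((-3 + 4*(1/5))*6))*7225 = (35*((-3 + 4/5)*6))*7225 = (35*(-11/5*6))*7225 = (35*(-66/5))*7225 = -462*7225 = -3337950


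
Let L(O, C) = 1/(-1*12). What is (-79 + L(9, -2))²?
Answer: 900601/144 ≈ 6254.2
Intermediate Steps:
L(O, C) = -1/12 (L(O, C) = 1/(-12) = -1/12)
(-79 + L(9, -2))² = (-79 - 1/12)² = (-949/12)² = 900601/144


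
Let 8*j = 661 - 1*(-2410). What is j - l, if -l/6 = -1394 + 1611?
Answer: 13487/8 ≈ 1685.9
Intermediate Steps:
l = -1302 (l = -6*(-1394 + 1611) = -6*217 = -1302)
j = 3071/8 (j = (661 - 1*(-2410))/8 = (661 + 2410)/8 = (1/8)*3071 = 3071/8 ≈ 383.88)
j - l = 3071/8 - 1*(-1302) = 3071/8 + 1302 = 13487/8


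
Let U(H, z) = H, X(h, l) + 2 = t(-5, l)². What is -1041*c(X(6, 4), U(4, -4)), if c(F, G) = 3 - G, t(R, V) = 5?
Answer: 1041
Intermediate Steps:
X(h, l) = 23 (X(h, l) = -2 + 5² = -2 + 25 = 23)
-1041*c(X(6, 4), U(4, -4)) = -1041*(3 - 1*4) = -1041*(3 - 4) = -1041*(-1) = 1041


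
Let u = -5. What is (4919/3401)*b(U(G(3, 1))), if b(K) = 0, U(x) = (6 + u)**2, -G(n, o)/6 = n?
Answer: 0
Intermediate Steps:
G(n, o) = -6*n
U(x) = 1 (U(x) = (6 - 5)**2 = 1**2 = 1)
(4919/3401)*b(U(G(3, 1))) = (4919/3401)*0 = 0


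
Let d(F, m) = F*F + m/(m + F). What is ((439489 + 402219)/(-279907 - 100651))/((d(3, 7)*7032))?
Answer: -45745/1410761598 ≈ -3.2426e-5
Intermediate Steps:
d(F, m) = F² + m/(F + m)
((439489 + 402219)/(-279907 - 100651))/((d(3, 7)*7032)) = ((439489 + 402219)/(-279907 - 100651))/((((7 + 3³ + 7*3²)/(3 + 7))*7032)) = (841708/(-380558))/((((7 + 27 + 7*9)/10)*7032)) = (841708*(-1/380558))/((((7 + 27 + 63)/10)*7032)) = -18298/(8273*(((⅒)*97)*7032)) = -18298/(8273*((97/10)*7032)) = -18298/(8273*341052/5) = -18298/8273*5/341052 = -45745/1410761598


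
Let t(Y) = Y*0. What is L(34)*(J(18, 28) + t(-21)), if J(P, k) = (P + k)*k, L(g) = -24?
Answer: -30912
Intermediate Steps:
t(Y) = 0
J(P, k) = k*(P + k)
L(34)*(J(18, 28) + t(-21)) = -24*(28*(18 + 28) + 0) = -24*(28*46 + 0) = -24*(1288 + 0) = -24*1288 = -30912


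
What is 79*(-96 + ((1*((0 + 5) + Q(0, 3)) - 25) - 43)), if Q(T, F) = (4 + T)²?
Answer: -11297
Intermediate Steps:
79*(-96 + ((1*((0 + 5) + Q(0, 3)) - 25) - 43)) = 79*(-96 + ((1*((0 + 5) + (4 + 0)²) - 25) - 43)) = 79*(-96 + ((1*(5 + 4²) - 25) - 43)) = 79*(-96 + ((1*(5 + 16) - 25) - 43)) = 79*(-96 + ((1*21 - 25) - 43)) = 79*(-96 + ((21 - 25) - 43)) = 79*(-96 + (-4 - 43)) = 79*(-96 - 47) = 79*(-143) = -11297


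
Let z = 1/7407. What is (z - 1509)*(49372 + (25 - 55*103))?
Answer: -488799648584/7407 ≈ -6.5992e+7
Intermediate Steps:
z = 1/7407 ≈ 0.00013501
(z - 1509)*(49372 + (25 - 55*103)) = (1/7407 - 1509)*(49372 + (25 - 55*103)) = -11177162*(49372 + (25 - 5665))/7407 = -11177162*(49372 - 5640)/7407 = -11177162/7407*43732 = -488799648584/7407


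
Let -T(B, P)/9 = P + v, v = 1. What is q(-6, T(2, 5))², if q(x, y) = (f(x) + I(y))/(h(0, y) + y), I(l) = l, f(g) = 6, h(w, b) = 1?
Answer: 2304/2809 ≈ 0.82022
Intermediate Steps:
T(B, P) = -9 - 9*P (T(B, P) = -9*(P + 1) = -9*(1 + P) = -9 - 9*P)
q(x, y) = (6 + y)/(1 + y)
q(-6, T(2, 5))² = ((6 + (-9 - 9*5))/(1 + (-9 - 9*5)))² = ((6 + (-9 - 45))/(1 + (-9 - 45)))² = ((6 - 54)/(1 - 54))² = (-48/(-53))² = (-1/53*(-48))² = (48/53)² = 2304/2809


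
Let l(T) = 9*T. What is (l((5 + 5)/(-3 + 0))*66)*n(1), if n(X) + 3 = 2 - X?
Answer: 3960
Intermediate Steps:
n(X) = -1 - X (n(X) = -3 + (2 - X) = -1 - X)
(l((5 + 5)/(-3 + 0))*66)*n(1) = ((9*((5 + 5)/(-3 + 0)))*66)*(-1 - 1*1) = ((9*(10/(-3)))*66)*(-1 - 1) = ((9*(10*(-1/3)))*66)*(-2) = ((9*(-10/3))*66)*(-2) = -30*66*(-2) = -1980*(-2) = 3960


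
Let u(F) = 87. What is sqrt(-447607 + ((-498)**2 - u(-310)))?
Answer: I*sqrt(199690) ≈ 446.87*I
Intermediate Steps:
sqrt(-447607 + ((-498)**2 - u(-310))) = sqrt(-447607 + ((-498)**2 - 1*87)) = sqrt(-447607 + (248004 - 87)) = sqrt(-447607 + 247917) = sqrt(-199690) = I*sqrt(199690)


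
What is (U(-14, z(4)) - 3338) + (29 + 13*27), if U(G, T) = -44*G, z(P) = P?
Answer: -2342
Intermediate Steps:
(U(-14, z(4)) - 3338) + (29 + 13*27) = (-44*(-14) - 3338) + (29 + 13*27) = (616 - 3338) + (29 + 351) = -2722 + 380 = -2342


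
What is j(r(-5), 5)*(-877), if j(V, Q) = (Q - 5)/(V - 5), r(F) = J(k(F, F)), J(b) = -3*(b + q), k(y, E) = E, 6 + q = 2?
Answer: 0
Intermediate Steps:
q = -4 (q = -6 + 2 = -4)
J(b) = 12 - 3*b (J(b) = -3*(b - 4) = -3*(-4 + b) = 12 - 3*b)
r(F) = 12 - 3*F
j(V, Q) = (-5 + Q)/(-5 + V)
j(r(-5), 5)*(-877) = ((-5 + 5)/(-5 + (12 - 3*(-5))))*(-877) = (0/(-5 + (12 + 15)))*(-877) = (0/(-5 + 27))*(-877) = (0/22)*(-877) = ((1/22)*0)*(-877) = 0*(-877) = 0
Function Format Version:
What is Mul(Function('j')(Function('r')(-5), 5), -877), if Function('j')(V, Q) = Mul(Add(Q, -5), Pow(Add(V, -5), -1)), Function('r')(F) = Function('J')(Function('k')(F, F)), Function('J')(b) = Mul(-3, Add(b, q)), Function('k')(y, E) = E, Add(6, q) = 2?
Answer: 0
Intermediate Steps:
q = -4 (q = Add(-6, 2) = -4)
Function('J')(b) = Add(12, Mul(-3, b)) (Function('J')(b) = Mul(-3, Add(b, -4)) = Mul(-3, Add(-4, b)) = Add(12, Mul(-3, b)))
Function('r')(F) = Add(12, Mul(-3, F))
Function('j')(V, Q) = Mul(Pow(Add(-5, V), -1), Add(-5, Q)) (Function('j')(V, Q) = Mul(Add(-5, Q), Pow(Add(-5, V), -1)) = Mul(Pow(Add(-5, V), -1), Add(-5, Q)))
Mul(Function('j')(Function('r')(-5), 5), -877) = Mul(Mul(Pow(Add(-5, Add(12, Mul(-3, -5))), -1), Add(-5, 5)), -877) = Mul(Mul(Pow(Add(-5, Add(12, 15)), -1), 0), -877) = Mul(Mul(Pow(Add(-5, 27), -1), 0), -877) = Mul(Mul(Pow(22, -1), 0), -877) = Mul(Mul(Rational(1, 22), 0), -877) = Mul(0, -877) = 0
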